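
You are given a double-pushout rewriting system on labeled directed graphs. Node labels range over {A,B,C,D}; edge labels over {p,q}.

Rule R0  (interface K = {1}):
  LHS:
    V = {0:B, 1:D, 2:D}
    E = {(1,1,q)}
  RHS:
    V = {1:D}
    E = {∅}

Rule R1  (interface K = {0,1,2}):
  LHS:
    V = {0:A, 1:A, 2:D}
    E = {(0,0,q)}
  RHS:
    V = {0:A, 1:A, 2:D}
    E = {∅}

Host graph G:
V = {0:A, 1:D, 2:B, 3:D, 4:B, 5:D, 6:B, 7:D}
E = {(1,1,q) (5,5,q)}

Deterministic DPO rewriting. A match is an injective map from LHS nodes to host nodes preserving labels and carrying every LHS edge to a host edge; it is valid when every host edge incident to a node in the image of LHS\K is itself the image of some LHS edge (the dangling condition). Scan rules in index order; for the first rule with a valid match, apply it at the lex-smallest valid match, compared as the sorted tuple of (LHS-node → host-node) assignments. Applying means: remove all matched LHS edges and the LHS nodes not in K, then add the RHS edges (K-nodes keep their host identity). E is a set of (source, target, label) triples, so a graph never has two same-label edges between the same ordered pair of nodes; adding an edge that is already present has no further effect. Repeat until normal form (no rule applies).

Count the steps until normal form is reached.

initial: |V|=8 |E|=2  E = 1-q->1 5-q->5
step 1: apply R0 at {0↦2, 1↦1, 2↦3}  → |V|=6 |E|=1  E = 5-q->5
step 2: apply R0 at {0↦4, 1↦5, 2↦1}  → |V|=4 |E|=0  E = ∅
final graph: no rule applies after step 2

Answer: 2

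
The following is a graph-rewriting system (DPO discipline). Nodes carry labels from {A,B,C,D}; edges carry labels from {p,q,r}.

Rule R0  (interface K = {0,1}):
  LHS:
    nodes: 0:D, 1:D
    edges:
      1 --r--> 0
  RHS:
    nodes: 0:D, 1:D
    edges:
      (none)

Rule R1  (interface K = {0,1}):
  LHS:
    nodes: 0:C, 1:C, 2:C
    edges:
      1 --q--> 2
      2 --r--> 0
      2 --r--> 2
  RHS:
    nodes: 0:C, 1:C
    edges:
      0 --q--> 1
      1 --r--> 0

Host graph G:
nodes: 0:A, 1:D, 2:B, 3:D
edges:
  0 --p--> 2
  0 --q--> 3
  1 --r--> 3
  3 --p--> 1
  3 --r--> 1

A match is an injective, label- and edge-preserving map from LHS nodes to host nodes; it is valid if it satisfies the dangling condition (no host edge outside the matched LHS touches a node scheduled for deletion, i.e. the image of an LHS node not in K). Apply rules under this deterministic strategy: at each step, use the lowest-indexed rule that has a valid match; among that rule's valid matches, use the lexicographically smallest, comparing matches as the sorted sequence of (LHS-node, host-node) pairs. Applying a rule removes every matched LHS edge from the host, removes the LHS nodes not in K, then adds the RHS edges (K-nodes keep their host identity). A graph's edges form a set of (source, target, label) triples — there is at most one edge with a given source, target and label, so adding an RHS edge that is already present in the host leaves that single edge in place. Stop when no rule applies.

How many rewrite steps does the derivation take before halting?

Answer: 2

Derivation:
start.  V:4 E:5  edges: 0-p->2 0-q->3 1-r->3 3-p->1 3-r->1
1. fire R0 via {0↦1, 1↦3}  →  V:4 E:4  edges: 0-p->2 0-q->3 1-r->3 3-p->1
2. fire R0 via {0↦3, 1↦1}  →  V:4 E:3  edges: 0-p->2 0-q->3 3-p->1
normal form: no rule applies after step 2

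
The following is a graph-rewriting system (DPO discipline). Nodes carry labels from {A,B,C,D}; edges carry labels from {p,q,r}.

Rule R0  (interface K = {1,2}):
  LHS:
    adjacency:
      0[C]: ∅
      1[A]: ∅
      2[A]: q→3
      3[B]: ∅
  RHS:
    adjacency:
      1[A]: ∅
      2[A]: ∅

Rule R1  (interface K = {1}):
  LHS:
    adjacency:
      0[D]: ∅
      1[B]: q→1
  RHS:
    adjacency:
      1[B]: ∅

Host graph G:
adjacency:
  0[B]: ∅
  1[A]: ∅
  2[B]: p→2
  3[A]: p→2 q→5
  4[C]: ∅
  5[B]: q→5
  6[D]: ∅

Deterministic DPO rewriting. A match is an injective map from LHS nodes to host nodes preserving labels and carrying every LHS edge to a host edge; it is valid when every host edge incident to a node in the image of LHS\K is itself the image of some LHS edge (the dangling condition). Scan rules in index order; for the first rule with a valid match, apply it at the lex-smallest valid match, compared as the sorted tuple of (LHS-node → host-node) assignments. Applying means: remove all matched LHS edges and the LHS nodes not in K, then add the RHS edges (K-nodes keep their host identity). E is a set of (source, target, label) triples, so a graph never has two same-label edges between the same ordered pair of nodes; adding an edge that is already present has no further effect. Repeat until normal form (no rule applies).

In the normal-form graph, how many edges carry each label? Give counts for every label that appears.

[0] host  ⇒  7 nodes, 4 edges  {2-p->2 3-p->2 3-q->5 5-q->5}
[1] R1 @ {0↦6, 1↦5}  ⇒  6 nodes, 3 edges  {2-p->2 3-p->2 3-q->5}
[2] R0 @ {0↦4, 1↦1, 2↦3, 3↦5}  ⇒  4 nodes, 2 edges  {2-p->2 3-p->2}
normal form: no rule applies after step 2
NF edges: [(2, 2, 'p'), (3, 2, 'p')]

Answer: p:2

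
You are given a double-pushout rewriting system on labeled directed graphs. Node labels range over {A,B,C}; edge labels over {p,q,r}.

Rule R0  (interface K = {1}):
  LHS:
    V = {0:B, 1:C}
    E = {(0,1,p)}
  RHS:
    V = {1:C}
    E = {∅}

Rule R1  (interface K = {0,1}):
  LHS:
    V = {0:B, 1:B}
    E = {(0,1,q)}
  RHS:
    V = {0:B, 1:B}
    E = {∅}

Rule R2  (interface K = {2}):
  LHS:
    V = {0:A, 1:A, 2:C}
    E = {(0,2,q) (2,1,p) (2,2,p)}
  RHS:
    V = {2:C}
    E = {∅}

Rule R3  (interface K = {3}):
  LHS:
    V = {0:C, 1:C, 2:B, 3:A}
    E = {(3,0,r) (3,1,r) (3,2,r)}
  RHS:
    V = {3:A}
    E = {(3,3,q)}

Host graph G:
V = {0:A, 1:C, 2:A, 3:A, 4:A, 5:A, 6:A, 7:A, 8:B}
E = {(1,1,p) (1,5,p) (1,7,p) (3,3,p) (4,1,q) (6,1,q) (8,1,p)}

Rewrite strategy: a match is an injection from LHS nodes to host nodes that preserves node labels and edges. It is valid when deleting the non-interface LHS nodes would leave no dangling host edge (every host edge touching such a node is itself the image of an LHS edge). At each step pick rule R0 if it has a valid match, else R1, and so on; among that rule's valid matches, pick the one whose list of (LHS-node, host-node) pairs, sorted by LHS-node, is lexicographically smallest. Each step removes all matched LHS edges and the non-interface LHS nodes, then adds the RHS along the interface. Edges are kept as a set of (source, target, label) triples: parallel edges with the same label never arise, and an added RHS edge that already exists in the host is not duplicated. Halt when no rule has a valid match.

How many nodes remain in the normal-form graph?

[0] host  ⇒  9 nodes, 7 edges  {1-p->1 1-p->5 1-p->7 3-p->3 4-q->1 6-q->1 8-p->1}
[1] R0 @ {0↦8, 1↦1}  ⇒  8 nodes, 6 edges  {1-p->1 1-p->5 1-p->7 3-p->3 4-q->1 6-q->1}
[2] R2 @ {0↦4, 1↦5, 2↦1}  ⇒  6 nodes, 3 edges  {1-p->7 3-p->3 6-q->1}
final graph: no rule applies after step 2
NF nodes: {0:A, 1:C, 2:A, 3:A, 6:A, 7:A}

Answer: 6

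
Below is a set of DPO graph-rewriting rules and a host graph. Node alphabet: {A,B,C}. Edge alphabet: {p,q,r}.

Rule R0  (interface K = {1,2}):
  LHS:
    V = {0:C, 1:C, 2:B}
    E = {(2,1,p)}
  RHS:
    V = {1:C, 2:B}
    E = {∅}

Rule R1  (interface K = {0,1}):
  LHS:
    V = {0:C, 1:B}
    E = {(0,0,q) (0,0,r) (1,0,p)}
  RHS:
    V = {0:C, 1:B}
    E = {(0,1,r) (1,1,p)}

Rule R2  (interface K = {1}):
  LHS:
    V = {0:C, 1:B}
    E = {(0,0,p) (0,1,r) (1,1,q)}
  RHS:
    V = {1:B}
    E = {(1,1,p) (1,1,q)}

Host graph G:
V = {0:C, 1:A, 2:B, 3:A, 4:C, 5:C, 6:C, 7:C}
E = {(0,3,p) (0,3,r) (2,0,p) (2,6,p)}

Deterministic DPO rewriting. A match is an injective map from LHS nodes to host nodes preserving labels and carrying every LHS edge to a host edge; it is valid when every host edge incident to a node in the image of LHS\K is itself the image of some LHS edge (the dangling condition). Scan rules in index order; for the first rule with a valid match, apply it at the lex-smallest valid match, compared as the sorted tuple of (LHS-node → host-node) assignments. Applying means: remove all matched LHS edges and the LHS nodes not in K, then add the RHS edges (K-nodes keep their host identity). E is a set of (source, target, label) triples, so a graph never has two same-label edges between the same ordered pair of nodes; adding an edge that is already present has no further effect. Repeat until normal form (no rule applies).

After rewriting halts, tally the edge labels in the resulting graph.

initial: |V|=8 |E|=4  E = 0-p->3 0-r->3 2-p->0 2-p->6
step 1: apply R0 at {0↦4, 1↦0, 2↦2}  → |V|=7 |E|=3  E = 0-p->3 0-r->3 2-p->6
step 2: apply R0 at {0↦5, 1↦6, 2↦2}  → |V|=6 |E|=2  E = 0-p->3 0-r->3
normal form: no rule applies after step 2
NF edges: [(0, 3, 'p'), (0, 3, 'r')]

Answer: p:1 r:1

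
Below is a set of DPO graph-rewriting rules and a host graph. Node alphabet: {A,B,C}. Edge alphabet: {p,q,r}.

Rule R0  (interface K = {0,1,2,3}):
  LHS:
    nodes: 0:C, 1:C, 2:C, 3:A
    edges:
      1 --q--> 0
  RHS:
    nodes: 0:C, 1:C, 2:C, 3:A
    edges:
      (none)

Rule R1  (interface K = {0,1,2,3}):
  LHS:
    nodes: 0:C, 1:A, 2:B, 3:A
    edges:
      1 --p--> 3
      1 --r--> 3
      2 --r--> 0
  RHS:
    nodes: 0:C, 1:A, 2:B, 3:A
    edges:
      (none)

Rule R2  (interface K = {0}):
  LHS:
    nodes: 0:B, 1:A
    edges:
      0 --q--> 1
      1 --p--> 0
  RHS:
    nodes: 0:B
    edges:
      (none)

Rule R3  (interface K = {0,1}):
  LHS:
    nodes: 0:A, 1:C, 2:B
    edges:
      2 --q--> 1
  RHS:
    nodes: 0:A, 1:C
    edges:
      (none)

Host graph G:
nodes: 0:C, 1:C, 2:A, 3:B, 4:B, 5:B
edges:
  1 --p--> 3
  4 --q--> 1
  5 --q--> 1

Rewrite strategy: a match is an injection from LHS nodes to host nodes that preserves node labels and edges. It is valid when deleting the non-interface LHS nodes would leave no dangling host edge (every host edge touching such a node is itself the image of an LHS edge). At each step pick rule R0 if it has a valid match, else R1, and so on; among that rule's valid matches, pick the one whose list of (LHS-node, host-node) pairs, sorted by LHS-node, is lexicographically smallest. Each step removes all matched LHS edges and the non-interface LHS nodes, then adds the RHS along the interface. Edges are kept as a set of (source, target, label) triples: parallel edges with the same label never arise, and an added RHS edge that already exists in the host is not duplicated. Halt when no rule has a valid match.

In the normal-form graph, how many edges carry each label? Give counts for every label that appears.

Answer: p:1

Steps:
[0] host  ⇒  6 nodes, 3 edges  {1-p->3 4-q->1 5-q->1}
[1] R3 @ {0↦2, 1↦1, 2↦4}  ⇒  5 nodes, 2 edges  {1-p->3 5-q->1}
[2] R3 @ {0↦2, 1↦1, 2↦5}  ⇒  4 nodes, 1 edges  {1-p->3}
normal form: no rule applies after step 2
NF edges: [(1, 3, 'p')]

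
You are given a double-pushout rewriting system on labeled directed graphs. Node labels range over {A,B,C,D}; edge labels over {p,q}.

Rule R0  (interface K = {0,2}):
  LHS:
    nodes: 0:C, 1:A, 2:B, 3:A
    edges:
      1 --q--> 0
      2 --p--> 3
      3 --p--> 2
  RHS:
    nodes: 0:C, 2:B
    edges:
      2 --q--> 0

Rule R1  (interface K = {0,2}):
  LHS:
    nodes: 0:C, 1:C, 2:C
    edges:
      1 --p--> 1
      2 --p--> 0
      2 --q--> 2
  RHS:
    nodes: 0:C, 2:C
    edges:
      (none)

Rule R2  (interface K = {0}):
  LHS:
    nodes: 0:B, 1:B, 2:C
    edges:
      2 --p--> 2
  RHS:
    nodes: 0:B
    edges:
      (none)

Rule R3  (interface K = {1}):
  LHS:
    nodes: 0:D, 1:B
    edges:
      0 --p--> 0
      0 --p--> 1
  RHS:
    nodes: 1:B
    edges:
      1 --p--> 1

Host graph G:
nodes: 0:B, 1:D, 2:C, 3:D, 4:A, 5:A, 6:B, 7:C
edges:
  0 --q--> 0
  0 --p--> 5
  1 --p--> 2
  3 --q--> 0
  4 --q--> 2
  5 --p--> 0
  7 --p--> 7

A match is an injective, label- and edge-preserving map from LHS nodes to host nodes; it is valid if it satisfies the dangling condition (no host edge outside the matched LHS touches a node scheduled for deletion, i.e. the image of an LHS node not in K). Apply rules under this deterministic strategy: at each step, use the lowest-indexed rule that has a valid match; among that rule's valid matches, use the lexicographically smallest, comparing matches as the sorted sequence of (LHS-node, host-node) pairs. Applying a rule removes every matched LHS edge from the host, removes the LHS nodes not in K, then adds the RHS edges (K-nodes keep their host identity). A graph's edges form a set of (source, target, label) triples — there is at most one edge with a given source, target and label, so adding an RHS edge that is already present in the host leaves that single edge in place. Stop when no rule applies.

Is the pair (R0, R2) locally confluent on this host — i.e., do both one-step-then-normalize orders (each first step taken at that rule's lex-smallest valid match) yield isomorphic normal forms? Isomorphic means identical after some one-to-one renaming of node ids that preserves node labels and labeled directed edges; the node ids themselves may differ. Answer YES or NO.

Answer: YES

Derivation:
branch R0-first: apply at {0↦2, 1↦4, 2↦0, 3↦5} → |E|=5, then 1 more step(s) → NF |V|=4 |E|=4 V={0:B, 1:D, 2:C, 3:D} E=0-q->0 0-q->2 1-p->2 3-q->0
branch R2-first: apply at {0↦0, 1↦6, 2↦7} → |E|=6, then 1 more step(s) → NF |V|=4 |E|=4 V={0:B, 1:D, 2:C, 3:D} E=0-q->0 0-q->2 1-p->2 3-q->0
graphs isomorphic (equal up to label-preserving node renaming)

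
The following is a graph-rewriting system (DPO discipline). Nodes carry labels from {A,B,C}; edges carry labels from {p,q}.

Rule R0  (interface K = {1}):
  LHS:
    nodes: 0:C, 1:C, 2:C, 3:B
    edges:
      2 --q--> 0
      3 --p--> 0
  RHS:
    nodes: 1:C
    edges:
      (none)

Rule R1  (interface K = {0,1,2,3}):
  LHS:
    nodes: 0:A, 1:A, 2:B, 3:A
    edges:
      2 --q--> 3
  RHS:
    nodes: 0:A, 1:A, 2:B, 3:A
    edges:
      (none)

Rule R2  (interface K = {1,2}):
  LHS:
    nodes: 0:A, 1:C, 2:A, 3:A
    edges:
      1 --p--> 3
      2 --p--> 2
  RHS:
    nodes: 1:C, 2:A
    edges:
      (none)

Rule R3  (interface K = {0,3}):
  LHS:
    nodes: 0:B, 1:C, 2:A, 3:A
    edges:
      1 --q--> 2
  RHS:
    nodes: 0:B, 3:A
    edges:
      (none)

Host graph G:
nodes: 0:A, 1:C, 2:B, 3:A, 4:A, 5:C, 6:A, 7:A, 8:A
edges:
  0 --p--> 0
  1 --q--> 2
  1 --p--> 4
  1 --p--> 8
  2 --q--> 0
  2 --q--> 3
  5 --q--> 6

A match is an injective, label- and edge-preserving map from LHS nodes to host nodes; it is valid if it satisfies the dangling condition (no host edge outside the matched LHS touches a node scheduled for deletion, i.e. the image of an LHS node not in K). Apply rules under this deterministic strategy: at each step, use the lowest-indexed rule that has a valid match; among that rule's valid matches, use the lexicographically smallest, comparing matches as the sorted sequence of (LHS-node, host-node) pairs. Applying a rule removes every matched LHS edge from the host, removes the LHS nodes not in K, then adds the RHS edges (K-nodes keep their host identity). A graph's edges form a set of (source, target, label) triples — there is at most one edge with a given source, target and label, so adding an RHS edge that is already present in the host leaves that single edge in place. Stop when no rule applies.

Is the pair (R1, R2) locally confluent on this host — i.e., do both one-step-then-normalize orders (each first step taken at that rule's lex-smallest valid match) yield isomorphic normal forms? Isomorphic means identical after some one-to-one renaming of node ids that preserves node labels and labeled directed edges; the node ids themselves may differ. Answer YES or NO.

branch R1-first: apply at {0↦0, 1↦4, 2↦2, 3↦3} → |E|=6, then 3 more step(s) → NF |V|=5 |E|=2 V={0:A, 1:C, 2:B, 7:A, 8:A} E=1-q->2 1-p->8
branch R2-first: apply at {0↦7, 1↦1, 2↦0, 3↦4} → |E|=5, then 3 more step(s) → NF |V|=5 |E|=2 V={0:A, 1:C, 2:B, 3:A, 8:A} E=1-q->2 1-p->8
graphs isomorphic (equal up to label-preserving node renaming)

Answer: YES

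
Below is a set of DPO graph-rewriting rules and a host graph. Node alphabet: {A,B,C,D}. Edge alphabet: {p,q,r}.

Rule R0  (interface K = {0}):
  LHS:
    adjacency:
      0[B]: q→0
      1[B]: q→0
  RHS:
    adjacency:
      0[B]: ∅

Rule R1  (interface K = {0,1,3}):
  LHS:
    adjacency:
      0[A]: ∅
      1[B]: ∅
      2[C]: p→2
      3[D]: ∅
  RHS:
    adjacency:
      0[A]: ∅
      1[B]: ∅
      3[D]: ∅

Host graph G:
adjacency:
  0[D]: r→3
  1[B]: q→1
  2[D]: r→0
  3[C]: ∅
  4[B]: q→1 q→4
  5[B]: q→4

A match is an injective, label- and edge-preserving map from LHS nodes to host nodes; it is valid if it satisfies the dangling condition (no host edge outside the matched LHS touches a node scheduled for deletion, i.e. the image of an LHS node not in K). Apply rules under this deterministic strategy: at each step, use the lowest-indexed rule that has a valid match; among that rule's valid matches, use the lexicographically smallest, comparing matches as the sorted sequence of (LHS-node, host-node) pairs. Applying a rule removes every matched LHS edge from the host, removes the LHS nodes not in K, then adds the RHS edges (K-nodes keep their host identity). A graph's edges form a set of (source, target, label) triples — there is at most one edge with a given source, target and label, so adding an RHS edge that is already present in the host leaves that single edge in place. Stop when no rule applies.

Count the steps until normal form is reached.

[0] host  ⇒  6 nodes, 6 edges  {0-r->3 1-q->1 2-r->0 4-q->1 4-q->4 5-q->4}
[1] R0 @ {0↦4, 1↦5}  ⇒  5 nodes, 4 edges  {0-r->3 1-q->1 2-r->0 4-q->1}
[2] R0 @ {0↦1, 1↦4}  ⇒  4 nodes, 2 edges  {0-r->3 2-r->0}
final graph: no rule applies after step 2

Answer: 2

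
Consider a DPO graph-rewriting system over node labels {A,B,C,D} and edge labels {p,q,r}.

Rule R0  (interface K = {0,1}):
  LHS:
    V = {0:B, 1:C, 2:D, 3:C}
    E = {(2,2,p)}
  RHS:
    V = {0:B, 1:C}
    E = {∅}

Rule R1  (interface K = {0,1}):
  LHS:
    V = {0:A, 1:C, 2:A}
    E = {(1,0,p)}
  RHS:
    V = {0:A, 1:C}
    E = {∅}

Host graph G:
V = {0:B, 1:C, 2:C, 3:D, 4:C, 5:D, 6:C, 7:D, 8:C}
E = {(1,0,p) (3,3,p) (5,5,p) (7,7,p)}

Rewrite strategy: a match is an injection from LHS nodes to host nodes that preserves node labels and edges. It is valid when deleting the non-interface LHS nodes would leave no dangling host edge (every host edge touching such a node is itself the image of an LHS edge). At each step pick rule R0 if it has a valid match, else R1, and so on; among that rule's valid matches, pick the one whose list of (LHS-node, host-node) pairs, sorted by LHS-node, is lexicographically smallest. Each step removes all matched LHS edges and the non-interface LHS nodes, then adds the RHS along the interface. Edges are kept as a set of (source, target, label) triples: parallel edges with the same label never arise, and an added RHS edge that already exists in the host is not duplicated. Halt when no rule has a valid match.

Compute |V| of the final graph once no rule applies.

Answer: 3

Steps:
initial: |V|=9 |E|=4  E = 1-p->0 3-p->3 5-p->5 7-p->7
step 1: apply R0 at {0↦0, 1↦1, 2↦3, 3↦2}  → |V|=7 |E|=3  E = 1-p->0 5-p->5 7-p->7
step 2: apply R0 at {0↦0, 1↦1, 2↦5, 3↦4}  → |V|=5 |E|=2  E = 1-p->0 7-p->7
step 3: apply R0 at {0↦0, 1↦1, 2↦7, 3↦6}  → |V|=3 |E|=1  E = 1-p->0
normal form: no rule applies after step 3
NF nodes: {0:B, 1:C, 8:C}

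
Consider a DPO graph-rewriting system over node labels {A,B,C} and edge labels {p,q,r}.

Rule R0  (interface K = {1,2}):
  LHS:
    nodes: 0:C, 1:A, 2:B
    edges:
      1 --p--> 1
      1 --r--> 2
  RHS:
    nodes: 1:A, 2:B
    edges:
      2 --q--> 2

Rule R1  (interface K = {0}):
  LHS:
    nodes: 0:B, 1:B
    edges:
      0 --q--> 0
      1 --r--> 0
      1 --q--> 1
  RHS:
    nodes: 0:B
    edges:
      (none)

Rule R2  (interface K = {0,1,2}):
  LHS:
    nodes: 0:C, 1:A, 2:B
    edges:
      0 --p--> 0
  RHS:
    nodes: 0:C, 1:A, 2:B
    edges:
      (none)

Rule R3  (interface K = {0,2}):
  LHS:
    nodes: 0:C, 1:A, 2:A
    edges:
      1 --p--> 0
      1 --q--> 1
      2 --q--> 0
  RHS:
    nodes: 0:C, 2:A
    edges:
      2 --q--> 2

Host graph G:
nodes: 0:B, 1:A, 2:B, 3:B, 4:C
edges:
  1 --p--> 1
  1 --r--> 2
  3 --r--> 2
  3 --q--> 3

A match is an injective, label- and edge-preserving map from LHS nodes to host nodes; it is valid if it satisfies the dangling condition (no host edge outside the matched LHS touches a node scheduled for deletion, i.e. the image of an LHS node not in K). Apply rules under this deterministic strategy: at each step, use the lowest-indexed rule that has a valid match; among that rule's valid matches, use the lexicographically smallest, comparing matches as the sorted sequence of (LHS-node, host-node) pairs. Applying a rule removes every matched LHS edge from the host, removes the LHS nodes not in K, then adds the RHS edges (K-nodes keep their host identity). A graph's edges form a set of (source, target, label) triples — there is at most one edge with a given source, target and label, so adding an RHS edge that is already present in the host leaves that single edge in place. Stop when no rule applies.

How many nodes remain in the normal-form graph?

[0] host  ⇒  5 nodes, 4 edges  {1-p->1 1-r->2 3-r->2 3-q->3}
[1] R0 @ {0↦4, 1↦1, 2↦2}  ⇒  4 nodes, 3 edges  {2-q->2 3-r->2 3-q->3}
[2] R1 @ {0↦2, 1↦3}  ⇒  3 nodes, 0 edges  {∅}
normal form: no rule applies after step 2
NF nodes: {0:B, 1:A, 2:B}

Answer: 3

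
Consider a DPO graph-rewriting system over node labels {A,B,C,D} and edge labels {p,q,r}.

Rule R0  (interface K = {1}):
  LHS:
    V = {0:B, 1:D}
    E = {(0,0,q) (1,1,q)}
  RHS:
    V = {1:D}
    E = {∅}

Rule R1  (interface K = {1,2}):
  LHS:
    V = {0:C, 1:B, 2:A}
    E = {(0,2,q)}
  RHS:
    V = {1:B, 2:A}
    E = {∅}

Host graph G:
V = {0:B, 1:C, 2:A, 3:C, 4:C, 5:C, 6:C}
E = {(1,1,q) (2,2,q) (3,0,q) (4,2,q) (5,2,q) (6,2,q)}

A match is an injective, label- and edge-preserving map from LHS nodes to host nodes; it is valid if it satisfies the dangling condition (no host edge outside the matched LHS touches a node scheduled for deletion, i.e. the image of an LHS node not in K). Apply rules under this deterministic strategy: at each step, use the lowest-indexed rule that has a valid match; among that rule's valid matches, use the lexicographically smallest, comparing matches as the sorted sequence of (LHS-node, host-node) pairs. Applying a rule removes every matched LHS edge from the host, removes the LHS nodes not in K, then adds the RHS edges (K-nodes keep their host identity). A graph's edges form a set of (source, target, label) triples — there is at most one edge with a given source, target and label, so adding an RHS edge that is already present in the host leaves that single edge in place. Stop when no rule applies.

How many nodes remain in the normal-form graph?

Answer: 4

Rewrite trace:
[0] host  ⇒  7 nodes, 6 edges  {1-q->1 2-q->2 3-q->0 4-q->2 5-q->2 6-q->2}
[1] R1 @ {0↦4, 1↦0, 2↦2}  ⇒  6 nodes, 5 edges  {1-q->1 2-q->2 3-q->0 5-q->2 6-q->2}
[2] R1 @ {0↦5, 1↦0, 2↦2}  ⇒  5 nodes, 4 edges  {1-q->1 2-q->2 3-q->0 6-q->2}
[3] R1 @ {0↦6, 1↦0, 2↦2}  ⇒  4 nodes, 3 edges  {1-q->1 2-q->2 3-q->0}
final graph: no rule applies after step 3
NF nodes: {0:B, 1:C, 2:A, 3:C}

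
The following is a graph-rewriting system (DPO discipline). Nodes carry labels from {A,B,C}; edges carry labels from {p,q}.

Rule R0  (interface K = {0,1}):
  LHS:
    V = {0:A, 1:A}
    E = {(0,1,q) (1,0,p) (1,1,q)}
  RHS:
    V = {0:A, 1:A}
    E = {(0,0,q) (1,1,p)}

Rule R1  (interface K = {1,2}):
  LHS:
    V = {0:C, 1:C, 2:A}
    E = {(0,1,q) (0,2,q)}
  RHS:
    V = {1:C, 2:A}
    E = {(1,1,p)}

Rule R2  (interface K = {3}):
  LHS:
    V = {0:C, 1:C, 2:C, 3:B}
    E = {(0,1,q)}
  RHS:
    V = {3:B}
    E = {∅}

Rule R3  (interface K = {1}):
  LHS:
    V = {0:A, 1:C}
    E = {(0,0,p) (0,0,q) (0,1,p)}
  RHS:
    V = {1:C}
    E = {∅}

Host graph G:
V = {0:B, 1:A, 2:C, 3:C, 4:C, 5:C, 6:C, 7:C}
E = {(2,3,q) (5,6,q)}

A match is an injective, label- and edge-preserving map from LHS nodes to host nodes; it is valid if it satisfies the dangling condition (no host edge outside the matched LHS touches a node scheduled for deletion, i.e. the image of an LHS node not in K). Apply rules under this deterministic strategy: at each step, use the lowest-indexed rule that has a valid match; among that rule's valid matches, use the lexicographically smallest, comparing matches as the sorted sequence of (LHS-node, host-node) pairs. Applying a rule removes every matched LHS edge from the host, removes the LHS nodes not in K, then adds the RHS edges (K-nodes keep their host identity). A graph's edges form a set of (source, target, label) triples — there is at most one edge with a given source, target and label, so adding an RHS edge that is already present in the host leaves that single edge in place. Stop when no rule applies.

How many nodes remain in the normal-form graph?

Answer: 2

Derivation:
start.  V:8 E:2  edges: 2-q->3 5-q->6
1. fire R2 via {0↦2, 1↦3, 2↦4, 3↦0}  →  V:5 E:1  edges: 5-q->6
2. fire R2 via {0↦5, 1↦6, 2↦7, 3↦0}  →  V:2 E:0  edges: ∅
normal form: no rule applies after step 2
NF nodes: {0:B, 1:A}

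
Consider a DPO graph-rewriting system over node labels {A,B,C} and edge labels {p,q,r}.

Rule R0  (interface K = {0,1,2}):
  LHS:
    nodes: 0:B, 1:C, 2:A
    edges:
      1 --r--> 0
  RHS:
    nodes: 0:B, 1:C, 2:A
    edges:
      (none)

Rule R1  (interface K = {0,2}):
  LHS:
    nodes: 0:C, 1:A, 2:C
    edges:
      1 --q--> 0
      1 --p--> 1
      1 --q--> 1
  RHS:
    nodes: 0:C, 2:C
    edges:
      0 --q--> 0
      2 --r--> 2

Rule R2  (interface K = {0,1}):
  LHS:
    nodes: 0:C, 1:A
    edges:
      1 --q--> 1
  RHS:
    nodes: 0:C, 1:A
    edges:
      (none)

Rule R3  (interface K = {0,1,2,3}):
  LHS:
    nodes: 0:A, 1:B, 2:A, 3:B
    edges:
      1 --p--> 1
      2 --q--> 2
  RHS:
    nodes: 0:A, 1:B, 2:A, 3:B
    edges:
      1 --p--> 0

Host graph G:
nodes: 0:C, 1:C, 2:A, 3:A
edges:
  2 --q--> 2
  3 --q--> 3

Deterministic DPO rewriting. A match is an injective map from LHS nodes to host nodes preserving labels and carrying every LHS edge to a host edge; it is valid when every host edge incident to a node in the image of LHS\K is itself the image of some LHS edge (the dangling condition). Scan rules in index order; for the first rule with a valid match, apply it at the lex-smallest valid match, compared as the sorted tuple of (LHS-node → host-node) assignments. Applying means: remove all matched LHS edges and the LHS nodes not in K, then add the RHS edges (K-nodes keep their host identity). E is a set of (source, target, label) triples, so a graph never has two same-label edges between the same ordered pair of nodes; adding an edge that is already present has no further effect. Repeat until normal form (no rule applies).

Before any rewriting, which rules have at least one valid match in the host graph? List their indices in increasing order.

R0: no valid match — LHS pattern not found
R1: no valid match — LHS pattern not found
R2: 4 valid matches — {0↦0, 1↦2}, {0↦0, 1↦3}, {0↦1, 1↦2} (+1 more)
R3: no valid match — LHS pattern not found

Answer: [R2]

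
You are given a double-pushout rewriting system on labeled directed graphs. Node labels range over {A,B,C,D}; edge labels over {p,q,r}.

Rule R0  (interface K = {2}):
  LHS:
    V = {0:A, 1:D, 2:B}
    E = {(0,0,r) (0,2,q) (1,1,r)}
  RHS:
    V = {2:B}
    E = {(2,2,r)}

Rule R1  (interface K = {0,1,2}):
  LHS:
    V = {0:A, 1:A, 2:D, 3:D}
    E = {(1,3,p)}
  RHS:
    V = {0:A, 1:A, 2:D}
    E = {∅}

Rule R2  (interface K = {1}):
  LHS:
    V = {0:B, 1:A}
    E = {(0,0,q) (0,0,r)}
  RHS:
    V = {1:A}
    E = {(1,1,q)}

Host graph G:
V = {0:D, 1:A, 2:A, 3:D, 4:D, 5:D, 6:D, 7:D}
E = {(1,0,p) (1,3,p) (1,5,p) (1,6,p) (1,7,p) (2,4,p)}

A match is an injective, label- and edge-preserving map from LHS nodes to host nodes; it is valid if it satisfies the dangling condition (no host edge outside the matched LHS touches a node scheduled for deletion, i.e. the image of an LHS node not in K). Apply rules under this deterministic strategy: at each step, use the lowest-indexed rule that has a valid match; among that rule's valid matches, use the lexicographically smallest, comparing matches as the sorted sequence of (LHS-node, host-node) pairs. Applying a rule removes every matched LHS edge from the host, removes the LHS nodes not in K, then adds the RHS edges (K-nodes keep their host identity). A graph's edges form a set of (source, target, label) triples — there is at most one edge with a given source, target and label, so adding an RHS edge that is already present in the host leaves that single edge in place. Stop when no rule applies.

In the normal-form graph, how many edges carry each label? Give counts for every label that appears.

Answer: p:1

Rewrite trace:
[0] host  ⇒  8 nodes, 6 edges  {1-p->0 1-p->3 1-p->5 1-p->6 1-p->7 2-p->4}
[1] R1 @ {0↦1, 1↦2, 2↦0, 3↦4}  ⇒  7 nodes, 5 edges  {1-p->0 1-p->3 1-p->5 1-p->6 1-p->7}
[2] R1 @ {0↦2, 1↦1, 2↦0, 3↦3}  ⇒  6 nodes, 4 edges  {1-p->0 1-p->5 1-p->6 1-p->7}
[3] R1 @ {0↦2, 1↦1, 2↦0, 3↦5}  ⇒  5 nodes, 3 edges  {1-p->0 1-p->6 1-p->7}
[4] R1 @ {0↦2, 1↦1, 2↦0, 3↦6}  ⇒  4 nodes, 2 edges  {1-p->0 1-p->7}
[5] R1 @ {0↦2, 1↦1, 2↦0, 3↦7}  ⇒  3 nodes, 1 edges  {1-p->0}
halt: no rule applies after step 5
NF edges: [(1, 0, 'p')]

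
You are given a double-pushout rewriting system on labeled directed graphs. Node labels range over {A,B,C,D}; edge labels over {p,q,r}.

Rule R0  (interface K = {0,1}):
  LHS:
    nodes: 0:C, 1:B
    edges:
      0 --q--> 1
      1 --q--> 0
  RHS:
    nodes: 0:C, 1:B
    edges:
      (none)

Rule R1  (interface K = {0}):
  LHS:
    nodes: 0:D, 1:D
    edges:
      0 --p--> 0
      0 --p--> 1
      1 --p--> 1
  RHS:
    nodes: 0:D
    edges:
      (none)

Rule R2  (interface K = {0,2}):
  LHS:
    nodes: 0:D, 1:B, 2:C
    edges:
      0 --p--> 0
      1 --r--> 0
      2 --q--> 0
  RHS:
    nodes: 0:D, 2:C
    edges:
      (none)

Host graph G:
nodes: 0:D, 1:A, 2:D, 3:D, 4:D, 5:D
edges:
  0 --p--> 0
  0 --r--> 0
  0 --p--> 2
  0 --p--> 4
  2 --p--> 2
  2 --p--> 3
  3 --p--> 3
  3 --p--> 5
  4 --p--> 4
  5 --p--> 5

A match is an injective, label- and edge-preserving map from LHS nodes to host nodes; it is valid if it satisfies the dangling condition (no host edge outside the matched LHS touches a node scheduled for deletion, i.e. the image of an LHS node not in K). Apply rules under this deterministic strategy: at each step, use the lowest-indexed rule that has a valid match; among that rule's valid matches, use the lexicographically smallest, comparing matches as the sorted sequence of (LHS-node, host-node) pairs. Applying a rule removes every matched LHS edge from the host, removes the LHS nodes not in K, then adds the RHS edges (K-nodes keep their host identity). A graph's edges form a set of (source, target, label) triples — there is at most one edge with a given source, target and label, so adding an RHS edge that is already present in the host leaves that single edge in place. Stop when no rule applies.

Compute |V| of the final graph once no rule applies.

Answer: 4

Rewrite trace:
initial: |V|=6 |E|=10  E = 0-p->0 0-r->0 0-p->2 0-p->4 2-p->2 2-p->3 3-p->3 3-p->5 4-p->4 5-p->5
step 1: apply R1 at {0↦0, 1↦4}  → |V|=5 |E|=7  E = 0-r->0 0-p->2 2-p->2 2-p->3 3-p->3 3-p->5 5-p->5
step 2: apply R1 at {0↦3, 1↦5}  → |V|=4 |E|=4  E = 0-r->0 0-p->2 2-p->2 2-p->3
final graph: no rule applies after step 2
NF nodes: {0:D, 1:A, 2:D, 3:D}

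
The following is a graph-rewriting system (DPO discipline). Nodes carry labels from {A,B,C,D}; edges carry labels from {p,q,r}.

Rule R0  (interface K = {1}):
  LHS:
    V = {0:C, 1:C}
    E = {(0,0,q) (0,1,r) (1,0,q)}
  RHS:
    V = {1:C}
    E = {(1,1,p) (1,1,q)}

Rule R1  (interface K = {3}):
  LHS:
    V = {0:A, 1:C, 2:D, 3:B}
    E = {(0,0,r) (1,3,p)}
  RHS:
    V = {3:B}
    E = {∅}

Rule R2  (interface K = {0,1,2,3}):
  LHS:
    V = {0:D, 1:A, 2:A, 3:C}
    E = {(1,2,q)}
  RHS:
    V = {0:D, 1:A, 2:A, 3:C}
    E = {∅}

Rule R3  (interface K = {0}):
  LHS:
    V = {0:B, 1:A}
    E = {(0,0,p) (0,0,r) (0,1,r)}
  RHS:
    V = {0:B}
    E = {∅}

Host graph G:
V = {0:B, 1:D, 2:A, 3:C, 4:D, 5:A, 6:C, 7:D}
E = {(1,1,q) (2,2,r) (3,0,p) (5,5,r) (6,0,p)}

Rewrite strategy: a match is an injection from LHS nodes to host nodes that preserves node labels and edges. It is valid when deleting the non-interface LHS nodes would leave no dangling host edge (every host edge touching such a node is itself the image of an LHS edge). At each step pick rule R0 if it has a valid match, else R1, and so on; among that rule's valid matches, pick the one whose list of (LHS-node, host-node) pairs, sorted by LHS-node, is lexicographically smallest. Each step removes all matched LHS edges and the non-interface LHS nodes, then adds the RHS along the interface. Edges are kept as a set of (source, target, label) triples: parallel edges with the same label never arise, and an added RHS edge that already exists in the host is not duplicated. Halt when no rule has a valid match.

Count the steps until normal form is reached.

Answer: 2

Steps:
initial: |V|=8 |E|=5  E = 1-q->1 2-r->2 3-p->0 5-r->5 6-p->0
step 1: apply R1 at {0↦2, 1↦3, 2↦4, 3↦0}  → |V|=5 |E|=3  E = 1-q->1 5-r->5 6-p->0
step 2: apply R1 at {0↦5, 1↦6, 2↦7, 3↦0}  → |V|=2 |E|=1  E = 1-q->1
final graph: no rule applies after step 2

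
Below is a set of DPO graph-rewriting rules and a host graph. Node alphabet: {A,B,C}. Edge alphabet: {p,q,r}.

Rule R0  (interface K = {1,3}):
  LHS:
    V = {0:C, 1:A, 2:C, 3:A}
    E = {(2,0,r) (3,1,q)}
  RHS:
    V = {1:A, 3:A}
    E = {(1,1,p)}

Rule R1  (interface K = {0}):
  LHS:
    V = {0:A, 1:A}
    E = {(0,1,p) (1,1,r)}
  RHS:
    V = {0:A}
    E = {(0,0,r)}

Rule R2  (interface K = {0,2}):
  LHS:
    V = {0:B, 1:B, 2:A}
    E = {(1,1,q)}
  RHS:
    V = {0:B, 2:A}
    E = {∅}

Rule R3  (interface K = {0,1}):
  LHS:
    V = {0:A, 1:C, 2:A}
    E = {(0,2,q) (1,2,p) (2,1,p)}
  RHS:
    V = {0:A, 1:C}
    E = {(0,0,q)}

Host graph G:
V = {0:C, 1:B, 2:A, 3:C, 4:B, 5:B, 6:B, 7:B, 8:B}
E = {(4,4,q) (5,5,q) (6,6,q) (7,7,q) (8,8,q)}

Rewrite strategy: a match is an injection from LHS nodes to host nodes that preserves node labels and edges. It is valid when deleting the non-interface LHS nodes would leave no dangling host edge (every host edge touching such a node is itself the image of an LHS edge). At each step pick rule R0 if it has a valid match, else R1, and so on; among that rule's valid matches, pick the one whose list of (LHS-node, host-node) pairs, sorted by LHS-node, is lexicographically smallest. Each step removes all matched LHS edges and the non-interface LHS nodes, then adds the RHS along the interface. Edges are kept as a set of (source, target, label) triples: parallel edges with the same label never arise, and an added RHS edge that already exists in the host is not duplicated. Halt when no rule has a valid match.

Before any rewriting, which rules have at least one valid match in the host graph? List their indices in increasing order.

R0: no valid match — LHS pattern not found
R1: no valid match — LHS pattern not found
R2: 25 valid matches — {0↦1, 1↦4, 2↦2}, {0↦1, 1↦5, 2↦2}, {0↦1, 1↦6, 2↦2} (+22 more)
R3: no valid match — LHS pattern not found

Answer: [R2]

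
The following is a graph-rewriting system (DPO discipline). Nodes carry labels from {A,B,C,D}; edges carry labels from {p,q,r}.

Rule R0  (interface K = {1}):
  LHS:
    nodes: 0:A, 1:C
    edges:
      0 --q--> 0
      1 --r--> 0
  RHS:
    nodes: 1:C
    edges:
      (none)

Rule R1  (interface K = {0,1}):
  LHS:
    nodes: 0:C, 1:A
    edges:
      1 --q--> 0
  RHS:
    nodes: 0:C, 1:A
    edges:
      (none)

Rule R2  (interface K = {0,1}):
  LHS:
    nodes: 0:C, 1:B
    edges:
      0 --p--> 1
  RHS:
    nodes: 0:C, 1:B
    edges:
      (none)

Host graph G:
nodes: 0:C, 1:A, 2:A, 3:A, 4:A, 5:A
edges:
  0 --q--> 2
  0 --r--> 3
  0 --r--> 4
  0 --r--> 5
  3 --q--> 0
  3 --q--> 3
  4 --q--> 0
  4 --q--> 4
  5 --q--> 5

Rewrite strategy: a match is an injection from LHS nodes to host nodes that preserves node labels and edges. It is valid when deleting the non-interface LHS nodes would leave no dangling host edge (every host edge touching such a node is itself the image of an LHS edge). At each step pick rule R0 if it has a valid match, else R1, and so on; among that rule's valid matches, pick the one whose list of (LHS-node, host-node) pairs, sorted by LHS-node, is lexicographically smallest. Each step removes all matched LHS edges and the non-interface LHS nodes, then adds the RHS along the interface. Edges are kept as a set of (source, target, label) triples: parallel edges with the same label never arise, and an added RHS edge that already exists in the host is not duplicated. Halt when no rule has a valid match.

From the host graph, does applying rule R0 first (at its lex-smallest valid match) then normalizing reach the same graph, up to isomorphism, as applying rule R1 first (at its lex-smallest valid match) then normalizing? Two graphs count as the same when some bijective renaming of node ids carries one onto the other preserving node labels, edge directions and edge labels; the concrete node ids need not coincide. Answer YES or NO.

Answer: YES

Rewrite trace:
branch R0-first: apply at {0↦5, 1↦0} → |E|=7, then 4 more step(s) → NF |V|=3 |E|=1 V={0:C, 1:A, 2:A} E=0-q->2
branch R1-first: apply at {0↦0, 1↦3} → |E|=8, then 4 more step(s) → NF |V|=3 |E|=1 V={0:C, 1:A, 2:A} E=0-q->2
graphs isomorphic (equal up to label-preserving node renaming)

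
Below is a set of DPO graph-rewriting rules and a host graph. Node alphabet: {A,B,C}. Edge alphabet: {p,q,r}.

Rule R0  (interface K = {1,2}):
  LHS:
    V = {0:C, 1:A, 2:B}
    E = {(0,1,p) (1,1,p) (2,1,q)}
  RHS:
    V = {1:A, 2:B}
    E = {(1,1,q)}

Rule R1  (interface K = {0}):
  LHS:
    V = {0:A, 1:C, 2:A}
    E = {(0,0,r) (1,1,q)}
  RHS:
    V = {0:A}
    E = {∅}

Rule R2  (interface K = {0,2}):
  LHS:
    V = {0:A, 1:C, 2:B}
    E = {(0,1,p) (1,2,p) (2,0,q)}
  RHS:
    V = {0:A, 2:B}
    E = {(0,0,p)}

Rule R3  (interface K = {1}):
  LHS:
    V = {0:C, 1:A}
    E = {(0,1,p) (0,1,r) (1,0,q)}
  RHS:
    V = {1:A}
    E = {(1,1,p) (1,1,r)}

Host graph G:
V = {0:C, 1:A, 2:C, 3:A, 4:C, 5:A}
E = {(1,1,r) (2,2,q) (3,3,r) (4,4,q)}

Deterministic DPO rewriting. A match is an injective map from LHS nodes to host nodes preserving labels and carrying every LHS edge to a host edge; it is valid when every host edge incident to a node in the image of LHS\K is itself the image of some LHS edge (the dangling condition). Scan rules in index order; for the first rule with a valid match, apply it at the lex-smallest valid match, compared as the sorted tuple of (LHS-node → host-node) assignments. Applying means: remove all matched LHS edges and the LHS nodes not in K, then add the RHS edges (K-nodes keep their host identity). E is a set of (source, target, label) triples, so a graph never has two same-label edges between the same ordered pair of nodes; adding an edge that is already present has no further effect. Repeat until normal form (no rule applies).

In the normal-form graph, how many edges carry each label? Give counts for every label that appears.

Answer: (no edges)

Steps:
[0] host  ⇒  6 nodes, 4 edges  {1-r->1 2-q->2 3-r->3 4-q->4}
[1] R1 @ {0↦1, 1↦2, 2↦5}  ⇒  4 nodes, 2 edges  {3-r->3 4-q->4}
[2] R1 @ {0↦3, 1↦4, 2↦1}  ⇒  2 nodes, 0 edges  {∅}
normal form: no rule applies after step 2
NF edges: []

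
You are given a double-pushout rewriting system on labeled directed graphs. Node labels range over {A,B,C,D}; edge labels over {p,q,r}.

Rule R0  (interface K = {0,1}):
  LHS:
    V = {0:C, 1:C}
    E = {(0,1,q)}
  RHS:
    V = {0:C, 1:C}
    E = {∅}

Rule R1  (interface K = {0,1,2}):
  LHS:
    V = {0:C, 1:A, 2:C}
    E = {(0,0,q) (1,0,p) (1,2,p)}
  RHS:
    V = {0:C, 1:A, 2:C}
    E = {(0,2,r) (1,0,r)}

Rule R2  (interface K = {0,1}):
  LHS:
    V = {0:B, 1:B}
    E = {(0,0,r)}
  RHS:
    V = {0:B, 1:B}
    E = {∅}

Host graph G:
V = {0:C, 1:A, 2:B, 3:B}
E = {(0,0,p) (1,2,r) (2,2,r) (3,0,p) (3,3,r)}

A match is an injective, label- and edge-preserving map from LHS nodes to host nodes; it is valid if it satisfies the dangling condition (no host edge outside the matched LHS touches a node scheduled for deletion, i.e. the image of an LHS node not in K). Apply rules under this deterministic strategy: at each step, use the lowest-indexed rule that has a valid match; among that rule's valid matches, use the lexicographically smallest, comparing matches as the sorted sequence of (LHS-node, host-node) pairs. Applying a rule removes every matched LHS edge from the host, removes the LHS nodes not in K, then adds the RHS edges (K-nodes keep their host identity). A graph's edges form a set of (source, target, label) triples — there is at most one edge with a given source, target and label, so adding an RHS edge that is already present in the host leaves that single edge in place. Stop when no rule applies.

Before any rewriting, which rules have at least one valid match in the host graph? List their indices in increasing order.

R0: no valid match — LHS pattern not found
R1: no valid match — LHS pattern not found
R2: 2 valid matches — {0↦2, 1↦3}, {0↦3, 1↦2}

Answer: [R2]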